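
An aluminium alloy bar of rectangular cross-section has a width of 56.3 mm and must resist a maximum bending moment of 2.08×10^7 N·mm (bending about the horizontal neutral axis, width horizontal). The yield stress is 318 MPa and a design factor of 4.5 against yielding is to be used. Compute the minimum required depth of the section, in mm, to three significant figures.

h = 177 mm

σ_allow = 318/4.5 = 70.67 MPa.
For a rectangular section σ = 6M/(bh²), so h² = 6M/(b σ_allow) = 6×2.0800×10^7/(56.3×70.67) = 31370 mm².
h = 177.1 mm.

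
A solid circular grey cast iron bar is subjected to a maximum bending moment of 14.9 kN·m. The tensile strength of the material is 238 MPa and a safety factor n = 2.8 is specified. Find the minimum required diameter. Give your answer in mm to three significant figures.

σ_allow = 238/2.8 = 85.00 MPa.
For a solid circular section σ = 32M/(πd³), so d³ = 32M/(π σ_allow) = 32×1.4900×10^7/(π×85.00) = 1.786×10^6 mm³.
d = 121.3 mm.

d = 121 mm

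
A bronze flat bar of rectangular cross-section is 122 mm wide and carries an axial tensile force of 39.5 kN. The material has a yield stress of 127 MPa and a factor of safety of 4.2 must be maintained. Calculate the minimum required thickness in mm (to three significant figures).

σ_allow = 127/4.2 = 30.24 MPa.
Required area A = F/σ_allow = 39500/30.24 = 1306 mm².
t = A/w = 1306/122 = 10.71 mm.

t = 10.7 mm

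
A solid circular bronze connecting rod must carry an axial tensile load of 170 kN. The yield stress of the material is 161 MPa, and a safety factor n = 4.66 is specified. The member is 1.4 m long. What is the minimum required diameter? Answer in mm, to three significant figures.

d = 79.2 mm

Allowable stress σ_allow = 161/4.66 = 34.55 MPa.
Required area A = F/σ_allow = 170000/34.55 = 4920 mm².
A = πd²/4 → d = √(4A/π) = 79.15 mm.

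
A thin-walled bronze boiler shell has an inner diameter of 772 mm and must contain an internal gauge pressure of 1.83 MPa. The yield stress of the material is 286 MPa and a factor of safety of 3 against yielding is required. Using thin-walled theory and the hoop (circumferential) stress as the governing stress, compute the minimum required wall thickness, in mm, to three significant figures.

σ_allow = 286/3 = 95.33 MPa.
Hoop stress σ_h = pD/(2t), so t = pD/(2σ_allow) = 1.83×772/(2×95.33) = 7.410 mm.

t = 7.41 mm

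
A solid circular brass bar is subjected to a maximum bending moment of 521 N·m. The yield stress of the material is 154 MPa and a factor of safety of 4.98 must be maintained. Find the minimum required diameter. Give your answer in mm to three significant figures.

d = 55.6 mm

σ_allow = 154/4.98 = 30.92 MPa.
For a solid circular section σ = 32M/(πd³), so d³ = 32M/(π σ_allow) = 32×521000/(π×30.92) = 171600 mm³.
d = 55.57 mm.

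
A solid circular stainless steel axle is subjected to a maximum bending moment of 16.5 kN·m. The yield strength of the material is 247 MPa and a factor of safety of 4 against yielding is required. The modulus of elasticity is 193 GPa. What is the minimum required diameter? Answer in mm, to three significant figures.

d = 140 mm

σ_allow = 247/4 = 61.75 MPa.
For a solid circular section σ = 32M/(πd³), so d³ = 32M/(π σ_allow) = 32×1.6500×10^7/(π×61.75) = 2.722×10^6 mm³.
d = 139.6 mm.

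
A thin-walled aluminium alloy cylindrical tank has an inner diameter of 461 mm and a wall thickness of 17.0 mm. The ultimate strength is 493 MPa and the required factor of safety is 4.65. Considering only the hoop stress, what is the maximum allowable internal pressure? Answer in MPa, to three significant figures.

σ_allow = 493/4.65 = 106.0 MPa.
σ_h = pD/(2t) → p_allow = 2σ_allow t/D = 2×106.0×17.0/461 = 7.819 MPa.

p_allow = 7.82 MPa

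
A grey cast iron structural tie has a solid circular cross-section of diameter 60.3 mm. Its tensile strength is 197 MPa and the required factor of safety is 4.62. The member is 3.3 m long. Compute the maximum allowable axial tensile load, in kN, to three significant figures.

σ_allow = 197/4.62 = 42.64 MPa.
A = πd²/4 = π×60.3²/4 = 2856 mm².
F_allow = σ_allow × A = 42.64×2856 = 121800 N.

F_allow = 122 kN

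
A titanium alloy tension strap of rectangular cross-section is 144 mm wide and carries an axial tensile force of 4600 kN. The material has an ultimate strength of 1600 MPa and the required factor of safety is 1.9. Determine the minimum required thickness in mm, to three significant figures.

t = 37.9 mm

σ_allow = 1600/1.9 = 842.1 MPa.
Required area A = F/σ_allow = 4600000/842.1 = 5462 mm².
t = A/w = 5462/144 = 37.93 mm.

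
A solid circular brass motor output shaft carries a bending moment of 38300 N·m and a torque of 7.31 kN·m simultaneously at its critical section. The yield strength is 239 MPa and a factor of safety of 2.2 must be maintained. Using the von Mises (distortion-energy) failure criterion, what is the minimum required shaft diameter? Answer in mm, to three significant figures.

σ_allow = σ_y/n = 239/2.2 = 108.6 MPa.
For a solid shaft σ_b = 32M/(πd³) and τ = 16T/(πd³), so the von Mises stress is σ' = (16/πd³)·√(4M²+3T²).
√(4M²+3T²) = √(4×(3.830×10^7)² + 3×(7.310×10^6)²) = 7.764×10^7 N·mm.
d³ = 16×7.764×10^7/(π×108.6) = 3.640×10^6 mm³.
d = 153.8 mm.

d = 154 mm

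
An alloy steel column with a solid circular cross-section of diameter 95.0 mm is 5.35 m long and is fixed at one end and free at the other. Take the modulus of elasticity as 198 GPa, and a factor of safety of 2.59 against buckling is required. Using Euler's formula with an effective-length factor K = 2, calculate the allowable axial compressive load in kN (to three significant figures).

I = πd⁴/64 = π×95.0⁴/64 = 3.998×10^6 mm⁴.
Effective length L_e = KL = 2×5.35 m = 10700 mm.
Euler critical load P_cr = π²EI/L_e² = π²×198000×3.998×10^6/10700² = 68240 N.
P_allow = P_cr/n = 68240/2.59 = 26350 N.

P_allow = 26.3 kN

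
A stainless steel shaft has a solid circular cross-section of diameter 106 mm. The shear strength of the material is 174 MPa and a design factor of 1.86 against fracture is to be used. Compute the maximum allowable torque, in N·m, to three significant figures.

τ_allow = 174/1.86 = 93.55 MPa.
For a solid shaft T_allow = τ_allow·πd³/16; πd³/16 = π×106³/16 = 233900 mm³.
T_allow = 93.55×233900 = 2.188×10^7 N·mm = 21880 N·m.

T_allow = 21900 N·m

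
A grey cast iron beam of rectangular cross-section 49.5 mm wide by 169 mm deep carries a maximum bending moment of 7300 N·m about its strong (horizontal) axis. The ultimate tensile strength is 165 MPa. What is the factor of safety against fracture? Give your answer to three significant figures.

n = 5.33

Section modulus S = bh²/6 = 49.5×169²/6 = 235600 mm³.
σ = M/S = 7300000/235600 = 30.98 MPa.
n = 165/30.98 = 5.326.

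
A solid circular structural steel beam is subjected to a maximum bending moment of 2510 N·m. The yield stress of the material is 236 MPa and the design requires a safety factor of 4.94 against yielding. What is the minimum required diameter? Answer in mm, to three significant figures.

d = 81.2 mm

σ_allow = 236/4.94 = 47.77 MPa.
For a solid circular section σ = 32M/(πd³), so d³ = 32M/(π σ_allow) = 32×2510000/(π×47.77) = 535200 mm³.
d = 81.19 mm.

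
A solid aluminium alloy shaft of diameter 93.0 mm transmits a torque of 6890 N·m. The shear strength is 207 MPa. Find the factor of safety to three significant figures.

τ = 16T/(πd³) = 16×6890000/(π×93.0³) = 43.63 MPa.
n = τ_limit/τ = 207/43.63 = 4.745.

n = 4.74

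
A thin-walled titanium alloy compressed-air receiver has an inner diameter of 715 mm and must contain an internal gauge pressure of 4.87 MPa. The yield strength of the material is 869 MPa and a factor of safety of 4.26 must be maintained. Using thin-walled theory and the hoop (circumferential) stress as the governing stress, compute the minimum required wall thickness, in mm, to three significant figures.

σ_allow = 869/4.26 = 204.0 MPa.
Hoop stress σ_h = pD/(2t), so t = pD/(2σ_allow) = 4.87×715/(2×204.0) = 8.535 mm.

t = 8.53 mm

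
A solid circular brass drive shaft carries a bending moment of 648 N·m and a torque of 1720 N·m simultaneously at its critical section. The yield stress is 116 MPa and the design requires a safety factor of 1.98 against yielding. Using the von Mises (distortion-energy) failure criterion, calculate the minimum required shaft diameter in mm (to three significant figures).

σ_allow = σ_y/n = 116/1.98 = 58.59 MPa.
For a solid shaft σ_b = 32M/(πd³) and τ = 16T/(πd³), so the von Mises stress is σ' = (16/πd³)·√(4M²+3T²).
√(4M²+3T²) = √(4×(648000)² + 3×(1.720×10^6)²) = 3.249×10^6 N·mm.
d³ = 16×3.249×10^6/(π×58.59) = 282400 mm³.
d = 65.61 mm.

d = 65.6 mm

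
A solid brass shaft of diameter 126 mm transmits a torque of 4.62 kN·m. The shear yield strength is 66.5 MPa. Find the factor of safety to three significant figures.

τ = 16T/(πd³) = 16×4620000/(π×126³) = 11.76 MPa.
n = τ_limit/τ = 66.5/11.76 = 5.654.

n = 5.65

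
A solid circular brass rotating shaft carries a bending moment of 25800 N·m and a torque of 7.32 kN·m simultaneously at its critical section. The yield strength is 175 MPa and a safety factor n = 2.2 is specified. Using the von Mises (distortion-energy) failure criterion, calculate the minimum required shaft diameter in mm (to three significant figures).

σ_allow = σ_y/n = 175/2.2 = 79.55 MPa.
For a solid shaft σ_b = 32M/(πd³) and τ = 16T/(πd³), so the von Mises stress is σ' = (16/πd³)·√(4M²+3T²).
√(4M²+3T²) = √(4×(2.580×10^7)² + 3×(7.320×10^6)²) = 5.313×10^7 N·mm.
d³ = 16×5.313×10^7/(π×79.55) = 3.402×10^6 mm³.
d = 150.4 mm.

d = 150 mm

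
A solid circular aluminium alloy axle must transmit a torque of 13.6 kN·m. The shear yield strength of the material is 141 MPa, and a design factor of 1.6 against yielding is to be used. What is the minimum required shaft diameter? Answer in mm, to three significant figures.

Allowable shear stress τ_allow = 141/1.6 = 88.12 MPa.
For a solid shaft τ = 16T/(πd³), so d³ = 16T/(π τ_allow) = 16×1.3600×10^7/(π×88.12) = 786000 mm³.
d = (786000)^(1/3) = 92.29 mm.

d = 92.3 mm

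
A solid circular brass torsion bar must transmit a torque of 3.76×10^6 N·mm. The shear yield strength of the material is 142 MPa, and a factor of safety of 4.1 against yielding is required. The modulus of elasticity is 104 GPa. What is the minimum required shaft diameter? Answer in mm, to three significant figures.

Allowable shear stress τ_allow = 142/4.1 = 34.63 MPa.
For a solid shaft τ = 16T/(πd³), so d³ = 16T/(π τ_allow) = 16×3760000/(π×34.63) = 552900 mm³.
d = (552900)^(1/3) = 82.08 mm.

d = 82.1 mm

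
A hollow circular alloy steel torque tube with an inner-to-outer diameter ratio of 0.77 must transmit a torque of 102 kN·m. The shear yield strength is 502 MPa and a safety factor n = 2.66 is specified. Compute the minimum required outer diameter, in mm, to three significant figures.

τ_allow = 502/2.66 = 188.7 MPa.
For a hollow shaft τ = 16T/[πd_o³(1−k⁴)] with k = 0.77, so 1−k⁴ = 0.6485.
d_o³ = 16T/[π τ_allow (1−k⁴)] = 16×1.0200×10^8/(π×188.7×0.6485) = 4.245×10^6 mm³.
d_o = 161.9 mm.

d_o = 162 mm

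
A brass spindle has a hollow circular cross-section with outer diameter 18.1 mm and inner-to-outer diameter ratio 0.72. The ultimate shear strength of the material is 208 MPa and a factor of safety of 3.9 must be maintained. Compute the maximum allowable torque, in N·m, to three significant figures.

T_allow = 45.4 N·m

τ_allow = 208/3.9 = 53.33 MPa.
For a hollow shaft T_allow = τ_allow·πd_o³(1−k⁴)/16 with 1−k⁴ = 0.7313, so πd_o³(1−k⁴)/16 = 851.4 mm³.
T_allow = 53.33×851.4 = 45410 N·mm = 45.41 N·m.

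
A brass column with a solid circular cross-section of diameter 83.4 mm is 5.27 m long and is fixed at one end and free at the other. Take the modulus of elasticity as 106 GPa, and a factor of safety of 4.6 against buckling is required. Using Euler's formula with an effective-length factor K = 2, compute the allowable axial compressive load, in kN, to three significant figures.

P_allow = 4.86 kN

I = πd⁴/64 = π×83.4⁴/64 = 2.375×10^6 mm⁴.
Effective length L_e = KL = 2×5.27 m = 10540 mm.
Euler critical load P_cr = π²EI/L_e² = π²×106000×2.375×10^6/10540² = 22360 N.
P_allow = P_cr/n = 22360/4.6 = 4862 N.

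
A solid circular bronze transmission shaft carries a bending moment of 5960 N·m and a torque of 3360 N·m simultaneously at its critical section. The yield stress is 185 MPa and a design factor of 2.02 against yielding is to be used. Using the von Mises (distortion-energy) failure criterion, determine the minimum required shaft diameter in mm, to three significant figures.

σ_allow = σ_y/n = 185/2.02 = 91.58 MPa.
For a solid shaft σ_b = 32M/(πd³) and τ = 16T/(πd³), so the von Mises stress is σ' = (16/πd³)·√(4M²+3T²).
√(4M²+3T²) = √(4×(5.960×10^6)² + 3×(3.360×10^6)²) = 1.326×10^7 N·mm.
d³ = 16×1.326×10^7/(π×91.58) = 737700 mm³.
d = 90.35 mm.

d = 90.4 mm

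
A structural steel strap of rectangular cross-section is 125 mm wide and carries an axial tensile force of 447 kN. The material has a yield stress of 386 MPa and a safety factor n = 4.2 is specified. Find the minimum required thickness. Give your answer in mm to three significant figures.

σ_allow = 386/4.2 = 91.90 MPa.
Required area A = F/σ_allow = 447000/91.90 = 4864 mm².
t = A/w = 4864/125 = 38.91 mm.

t = 38.9 mm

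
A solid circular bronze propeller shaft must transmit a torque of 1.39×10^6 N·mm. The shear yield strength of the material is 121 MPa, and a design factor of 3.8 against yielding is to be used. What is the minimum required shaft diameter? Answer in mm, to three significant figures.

d = 60.6 mm

Allowable shear stress τ_allow = 121/3.8 = 31.84 MPa.
For a solid shaft τ = 16T/(πd³), so d³ = 16T/(π τ_allow) = 16×1390000/(π×31.84) = 222300 mm³.
d = (222300)^(1/3) = 60.58 mm.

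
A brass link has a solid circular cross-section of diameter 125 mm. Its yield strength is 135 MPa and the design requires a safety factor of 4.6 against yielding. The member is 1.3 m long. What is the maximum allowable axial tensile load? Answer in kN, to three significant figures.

F_allow = 360 kN

σ_allow = 135/4.6 = 29.35 MPa.
A = πd²/4 = π×125²/4 = 12270 mm².
F_allow = σ_allow × A = 29.35×12270 = 360200 N.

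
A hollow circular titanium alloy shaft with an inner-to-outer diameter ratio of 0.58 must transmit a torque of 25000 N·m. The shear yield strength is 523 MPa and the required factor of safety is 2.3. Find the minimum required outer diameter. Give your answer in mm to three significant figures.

τ_allow = 523/2.3 = 227.4 MPa.
For a hollow shaft τ = 16T/[πd_o³(1−k⁴)] with k = 0.58, so 1−k⁴ = 0.8868.
d_o³ = 16T/[π τ_allow (1−k⁴)] = 16×2.5000×10^7/(π×227.4×0.8868) = 631400 mm³.
d_o = 85.79 mm.

d_o = 85.8 mm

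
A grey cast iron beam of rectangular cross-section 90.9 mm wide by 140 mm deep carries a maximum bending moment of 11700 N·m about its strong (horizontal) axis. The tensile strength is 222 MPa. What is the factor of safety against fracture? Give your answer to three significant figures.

Section modulus S = bh²/6 = 90.9×140²/6 = 296900 mm³.
σ = M/S = 1.1700×10^7/296900 = 39.40 MPa.
n = 222/39.40 = 5.634.

n = 5.63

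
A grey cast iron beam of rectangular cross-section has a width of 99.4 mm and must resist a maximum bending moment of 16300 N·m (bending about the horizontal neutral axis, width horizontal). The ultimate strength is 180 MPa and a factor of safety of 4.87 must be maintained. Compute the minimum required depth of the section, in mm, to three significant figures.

σ_allow = 180/4.87 = 36.96 MPa.
For a rectangular section σ = 6M/(bh²), so h² = 6M/(b σ_allow) = 6×1.6300×10^7/(99.4×36.96) = 26620 mm².
h = 163.2 mm.

h = 163 mm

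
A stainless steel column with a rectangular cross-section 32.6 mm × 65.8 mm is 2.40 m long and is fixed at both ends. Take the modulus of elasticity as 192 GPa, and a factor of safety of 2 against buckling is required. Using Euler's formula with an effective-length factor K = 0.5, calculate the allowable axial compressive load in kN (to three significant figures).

P_allow = 125 kN

Buckling occurs about the weak axis: I_min = h·b³/12 = 65.8×32.6³/12 = 190000 mm⁴ (b = 32.6 mm is the smaller dimension).
Effective length L_e = KL = 0.5×2.40 m = 1200 mm.
Euler critical load P_cr = π²EI/L_e² = π²×192000×190000/1200² = 250000 N.
P_allow = P_cr/n = 250000/2 = 125000 N.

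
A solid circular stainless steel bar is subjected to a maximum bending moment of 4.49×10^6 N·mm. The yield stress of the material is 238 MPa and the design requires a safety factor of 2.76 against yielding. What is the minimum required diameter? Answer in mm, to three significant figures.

σ_allow = 238/2.76 = 86.23 MPa.
For a solid circular section σ = 32M/(πd³), so d³ = 32M/(π σ_allow) = 32×4490000/(π×86.23) = 530400 mm³.
d = 80.95 mm.

d = 80.9 mm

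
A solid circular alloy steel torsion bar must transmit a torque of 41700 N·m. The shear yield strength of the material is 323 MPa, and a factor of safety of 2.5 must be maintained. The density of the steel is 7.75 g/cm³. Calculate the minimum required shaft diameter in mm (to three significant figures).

d = 118 mm

Allowable shear stress τ_allow = 323/2.5 = 129.2 MPa.
For a solid shaft τ = 16T/(πd³), so d³ = 16T/(π τ_allow) = 16×4.1700×10^7/(π×129.2) = 1.644×10^6 mm³.
d = (1.644×10^6)^(1/3) = 118.0 mm.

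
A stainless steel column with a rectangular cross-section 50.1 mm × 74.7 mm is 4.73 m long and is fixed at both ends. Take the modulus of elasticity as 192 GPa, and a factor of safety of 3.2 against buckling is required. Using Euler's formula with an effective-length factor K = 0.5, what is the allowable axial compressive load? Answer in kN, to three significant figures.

P_allow = 82.9 kN

Buckling occurs about the weak axis: I_min = h·b³/12 = 74.7×50.1³/12 = 782800 mm⁴ (b = 50.1 mm is the smaller dimension).
Effective length L_e = KL = 0.5×4.73 m = 2365 mm.
Euler critical load P_cr = π²EI/L_e² = π²×192000×782800/2365² = 265200 N.
P_allow = P_cr/n = 265200/3.2 = 82880 N.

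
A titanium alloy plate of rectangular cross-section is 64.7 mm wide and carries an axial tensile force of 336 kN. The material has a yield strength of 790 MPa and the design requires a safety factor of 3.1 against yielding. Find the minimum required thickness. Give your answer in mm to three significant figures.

σ_allow = 790/3.1 = 254.8 MPa.
Required area A = F/σ_allow = 336000/254.8 = 1318 mm².
t = A/w = 1318/64.7 = 20.38 mm.

t = 20.4 mm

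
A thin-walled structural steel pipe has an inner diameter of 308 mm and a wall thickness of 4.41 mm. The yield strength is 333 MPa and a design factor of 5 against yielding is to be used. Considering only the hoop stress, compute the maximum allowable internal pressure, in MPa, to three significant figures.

σ_allow = 333/5 = 66.60 MPa.
σ_h = pD/(2t) → p_allow = 2σ_allow t/D = 2×66.60×4.41/308 = 1.907 MPa.

p_allow = 1.91 MPa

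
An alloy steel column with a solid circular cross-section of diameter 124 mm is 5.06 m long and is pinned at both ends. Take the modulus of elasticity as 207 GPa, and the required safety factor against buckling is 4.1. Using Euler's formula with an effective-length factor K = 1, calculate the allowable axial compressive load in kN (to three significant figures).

I = πd⁴/64 = π×124⁴/64 = 1.161×10^7 mm⁴.
Effective length L_e = KL = 1×5.06 m = 5060 mm.
Euler critical load P_cr = π²EI/L_e² = π²×207000×1.161×10^7/5060² = 926000 N.
P_allow = P_cr/n = 926000/4.1 = 225900 N.

P_allow = 226 kN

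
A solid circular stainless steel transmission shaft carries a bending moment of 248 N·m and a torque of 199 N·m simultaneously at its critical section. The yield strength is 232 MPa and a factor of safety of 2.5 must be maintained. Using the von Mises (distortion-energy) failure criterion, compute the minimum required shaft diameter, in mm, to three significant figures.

d = 32.1 mm

σ_allow = σ_y/n = 232/2.5 = 92.80 MPa.
For a solid shaft σ_b = 32M/(πd³) and τ = 16T/(πd³), so the von Mises stress is σ' = (16/πd³)·√(4M²+3T²).
√(4M²+3T²) = √(4×(248000)² + 3×(199000)²) = 604000 N·mm.
d³ = 16×604000/(π×92.80) = 33150 mm³.
d = 32.12 mm.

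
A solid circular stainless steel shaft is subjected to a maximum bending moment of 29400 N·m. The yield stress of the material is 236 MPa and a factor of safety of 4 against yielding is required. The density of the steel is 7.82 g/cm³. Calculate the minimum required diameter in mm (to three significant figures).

σ_allow = 236/4 = 59.00 MPa.
For a solid circular section σ = 32M/(πd³), so d³ = 32M/(π σ_allow) = 32×2.9400×10^7/(π×59.00) = 5.076×10^6 mm³.
d = 171.9 mm.

d = 172 mm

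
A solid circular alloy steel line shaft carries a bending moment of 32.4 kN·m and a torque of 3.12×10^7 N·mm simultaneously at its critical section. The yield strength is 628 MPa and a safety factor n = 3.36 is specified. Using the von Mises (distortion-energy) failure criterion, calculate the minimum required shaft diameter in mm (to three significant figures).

σ_allow = σ_y/n = 628/3.36 = 186.9 MPa.
For a solid shaft σ_b = 32M/(πd³) and τ = 16T/(πd³), so the von Mises stress is σ' = (16/πd³)·√(4M²+3T²).
√(4M²+3T²) = √(4×(3.240×10^7)² + 3×(3.120×10^7)²) = 8.438×10^7 N·mm.
d³ = 16×8.438×10^7/(π×186.9) = 2.299×10^6 mm³.
d = 132.0 mm.

d = 132 mm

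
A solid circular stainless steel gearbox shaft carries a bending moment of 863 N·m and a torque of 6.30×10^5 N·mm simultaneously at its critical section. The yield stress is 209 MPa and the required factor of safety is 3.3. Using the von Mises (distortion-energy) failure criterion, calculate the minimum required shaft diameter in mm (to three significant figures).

d = 54.8 mm

σ_allow = σ_y/n = 209/3.3 = 63.33 MPa.
For a solid shaft σ_b = 32M/(πd³) and τ = 16T/(πd³), so the von Mises stress is σ' = (16/πd³)·√(4M²+3T²).
√(4M²+3T²) = √(4×(863000)² + 3×(630000)²) = 2.042×10^6 N·mm.
d³ = 16×2.042×10^6/(π×63.33) = 164200 mm³.
d = 54.76 mm.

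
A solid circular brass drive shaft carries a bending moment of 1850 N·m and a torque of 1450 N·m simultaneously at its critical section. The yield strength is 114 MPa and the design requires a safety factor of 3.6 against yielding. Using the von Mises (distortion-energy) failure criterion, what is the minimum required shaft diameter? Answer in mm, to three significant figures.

σ_allow = σ_y/n = 114/3.6 = 31.67 MPa.
For a solid shaft σ_b = 32M/(πd³) and τ = 16T/(πd³), so the von Mises stress is σ' = (16/πd³)·√(4M²+3T²).
√(4M²+3T²) = √(4×(1.850×10^6)² + 3×(1.450×10^6)²) = 4.472×10^6 N·mm.
d³ = 16×4.472×10^6/(π×31.67) = 719200 mm³.
d = 89.60 mm.

d = 89.6 mm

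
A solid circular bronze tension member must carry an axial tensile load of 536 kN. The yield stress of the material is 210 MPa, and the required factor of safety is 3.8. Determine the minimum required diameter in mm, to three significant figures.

d = 111 mm

Allowable stress σ_allow = 210/3.8 = 55.26 MPa.
Required area A = F/σ_allow = 536000/55.26 = 9699 mm².
A = πd²/4 → d = √(4A/π) = 111.1 mm.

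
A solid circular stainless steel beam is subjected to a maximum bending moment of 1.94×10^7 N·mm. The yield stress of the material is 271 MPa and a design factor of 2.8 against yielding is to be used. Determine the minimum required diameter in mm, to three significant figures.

d = 127 mm

σ_allow = 271/2.8 = 96.79 MPa.
For a solid circular section σ = 32M/(πd³), so d³ = 32M/(π σ_allow) = 32×1.9400×10^7/(π×96.79) = 2.042×10^6 mm³.
d = 126.9 mm.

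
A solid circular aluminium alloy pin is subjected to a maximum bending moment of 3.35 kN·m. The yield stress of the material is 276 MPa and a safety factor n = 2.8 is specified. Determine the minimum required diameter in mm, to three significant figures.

d = 70.2 mm

σ_allow = 276/2.8 = 98.57 MPa.
For a solid circular section σ = 32M/(πd³), so d³ = 32M/(π σ_allow) = 32×3350000/(π×98.57) = 346200 mm³.
d = 70.22 mm.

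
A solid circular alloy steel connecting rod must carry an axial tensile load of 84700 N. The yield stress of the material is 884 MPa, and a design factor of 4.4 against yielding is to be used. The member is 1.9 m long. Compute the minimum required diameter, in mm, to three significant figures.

Allowable stress σ_allow = 884/4.4 = 200.9 MPa.
Required area A = F/σ_allow = 84700/200.9 = 421.6 mm².
A = πd²/4 → d = √(4A/π) = 23.17 mm.

d = 23.2 mm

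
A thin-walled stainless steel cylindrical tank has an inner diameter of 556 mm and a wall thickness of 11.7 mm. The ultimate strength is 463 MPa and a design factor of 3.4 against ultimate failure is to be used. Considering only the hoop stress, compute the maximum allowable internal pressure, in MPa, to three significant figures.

σ_allow = 463/3.4 = 136.2 MPa.
σ_h = pD/(2t) → p_allow = 2σ_allow t/D = 2×136.2×11.7/556 = 5.731 MPa.

p_allow = 5.73 MPa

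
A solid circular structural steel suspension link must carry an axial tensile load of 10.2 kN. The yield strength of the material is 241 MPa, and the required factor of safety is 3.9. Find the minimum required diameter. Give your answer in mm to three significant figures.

Allowable stress σ_allow = 241/3.9 = 61.79 MPa.
Required area A = F/σ_allow = 10200/61.79 = 165.1 mm².
A = πd²/4 → d = √(4A/π) = 14.50 mm.

d = 14.5 mm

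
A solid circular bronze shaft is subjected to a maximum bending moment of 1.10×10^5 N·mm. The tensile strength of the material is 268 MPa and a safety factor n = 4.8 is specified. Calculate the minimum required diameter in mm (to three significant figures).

σ_allow = 268/4.8 = 55.83 MPa.
For a solid circular section σ = 32M/(πd³), so d³ = 32M/(π σ_allow) = 32×110000/(π×55.83) = 20070 mm³.
d = 27.17 mm.

d = 27.2 mm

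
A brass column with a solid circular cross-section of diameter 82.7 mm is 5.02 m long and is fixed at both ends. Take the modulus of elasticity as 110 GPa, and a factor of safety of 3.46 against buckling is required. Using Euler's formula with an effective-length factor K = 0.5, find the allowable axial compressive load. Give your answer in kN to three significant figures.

P_allow = 114 kN

I = πd⁴/64 = π×82.7⁴/64 = 2.296×10^6 mm⁴.
Effective length L_e = KL = 0.5×5.02 m = 2510 mm.
Euler critical load P_cr = π²EI/L_e² = π²×110000×2.296×10^6/2510² = 395700 N.
P_allow = P_cr/n = 395700/3.46 = 114400 N.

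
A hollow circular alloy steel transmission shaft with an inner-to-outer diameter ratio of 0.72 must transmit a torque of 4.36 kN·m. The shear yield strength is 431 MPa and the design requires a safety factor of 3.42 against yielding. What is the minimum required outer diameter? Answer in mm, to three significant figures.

τ_allow = 431/3.42 = 126.0 MPa.
For a hollow shaft τ = 16T/[πd_o³(1−k⁴)] with k = 0.72, so 1−k⁴ = 0.7313.
d_o³ = 16T/[π τ_allow (1−k⁴)] = 16×4360000/(π×126.0×0.7313) = 241000 mm³.
d_o = 62.23 mm.

d_o = 62.2 mm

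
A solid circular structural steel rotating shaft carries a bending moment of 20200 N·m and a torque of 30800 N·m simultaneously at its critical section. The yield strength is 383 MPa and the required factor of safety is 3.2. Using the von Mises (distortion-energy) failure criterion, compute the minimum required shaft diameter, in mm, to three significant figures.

σ_allow = σ_y/n = 383/3.2 = 119.7 MPa.
For a solid shaft σ_b = 32M/(πd³) and τ = 16T/(πd³), so the von Mises stress is σ' = (16/πd³)·√(4M²+3T²).
√(4M²+3T²) = √(4×(2.020×10^7)² + 3×(3.080×10^7)²) = 6.692×10^7 N·mm.
d³ = 16×6.692×10^7/(π×119.7) = 2.848×10^6 mm³.
d = 141.7 mm.

d = 142 mm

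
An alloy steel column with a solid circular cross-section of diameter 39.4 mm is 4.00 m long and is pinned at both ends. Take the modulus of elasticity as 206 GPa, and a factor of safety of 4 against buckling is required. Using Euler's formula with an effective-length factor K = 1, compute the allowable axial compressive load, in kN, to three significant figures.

I = πd⁴/64 = π×39.4⁴/64 = 118300 mm⁴.
Effective length L_e = KL = 1×4.00 m = 4000 mm.
Euler critical load P_cr = π²EI/L_e² = π²×206000×118300/4000² = 15030 N.
P_allow = P_cr/n = 15030/4 = 3758 N.

P_allow = 3.76 kN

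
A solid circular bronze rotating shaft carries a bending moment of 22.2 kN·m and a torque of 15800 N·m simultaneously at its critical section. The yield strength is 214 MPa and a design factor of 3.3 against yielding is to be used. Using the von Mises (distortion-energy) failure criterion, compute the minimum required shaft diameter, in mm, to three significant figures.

d = 160 mm

σ_allow = σ_y/n = 214/3.3 = 64.85 MPa.
For a solid shaft σ_b = 32M/(πd³) and τ = 16T/(πd³), so the von Mises stress is σ' = (16/πd³)·√(4M²+3T²).
√(4M²+3T²) = √(4×(2.220×10^7)² + 3×(1.580×10^7)²) = 5.216×10^7 N·mm.
d³ = 16×5.216×10^7/(π×64.85) = 4.096×10^6 mm³.
d = 160.0 mm.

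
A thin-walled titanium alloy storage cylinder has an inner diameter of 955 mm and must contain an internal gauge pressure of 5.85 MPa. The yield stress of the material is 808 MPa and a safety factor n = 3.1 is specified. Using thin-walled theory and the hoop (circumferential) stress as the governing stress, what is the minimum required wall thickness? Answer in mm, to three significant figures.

σ_allow = 808/3.1 = 260.6 MPa.
Hoop stress σ_h = pD/(2t), so t = pD/(2σ_allow) = 5.85×955/(2×260.6) = 10.72 mm.

t = 10.7 mm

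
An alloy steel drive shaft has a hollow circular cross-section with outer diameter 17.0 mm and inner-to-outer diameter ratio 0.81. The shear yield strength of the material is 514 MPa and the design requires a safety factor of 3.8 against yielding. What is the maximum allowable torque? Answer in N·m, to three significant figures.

τ_allow = 514/3.8 = 135.3 MPa.
For a hollow shaft T_allow = τ_allow·πd_o³(1−k⁴)/16 with 1−k⁴ = 0.5695, so πd_o³(1−k⁴)/16 = 549.4 mm³.
T_allow = 135.3×549.4 = 74310 N·mm = 74.31 N·m.

T_allow = 74.3 N·m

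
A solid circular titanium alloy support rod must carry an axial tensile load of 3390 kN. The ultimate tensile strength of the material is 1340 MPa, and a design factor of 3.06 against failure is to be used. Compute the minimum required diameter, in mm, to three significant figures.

Allowable stress σ_allow = 1340/3.06 = 437.9 MPa.
Required area A = F/σ_allow = 3390000/437.9 = 7741 mm².
A = πd²/4 → d = √(4A/π) = 99.28 mm.

d = 99.3 mm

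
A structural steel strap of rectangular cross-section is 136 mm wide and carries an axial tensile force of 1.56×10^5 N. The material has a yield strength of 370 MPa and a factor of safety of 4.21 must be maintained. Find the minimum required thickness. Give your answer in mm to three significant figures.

σ_allow = 370/4.21 = 87.89 MPa.
Required area A = F/σ_allow = 156000/87.89 = 1775 mm².
t = A/w = 1775/136 = 13.05 mm.

t = 13.1 mm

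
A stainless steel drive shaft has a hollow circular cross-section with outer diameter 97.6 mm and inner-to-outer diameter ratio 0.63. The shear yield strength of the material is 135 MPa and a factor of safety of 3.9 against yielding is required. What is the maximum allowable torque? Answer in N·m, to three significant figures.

τ_allow = 135/3.9 = 34.62 MPa.
For a hollow shaft T_allow = τ_allow·πd_o³(1−k⁴)/16 with 1−k⁴ = 0.8425, so πd_o³(1−k⁴)/16 = 153800 mm³.
T_allow = 34.62×153800 = 5.324×10^6 N·mm = 5324 N·m.

T_allow = 5320 N·m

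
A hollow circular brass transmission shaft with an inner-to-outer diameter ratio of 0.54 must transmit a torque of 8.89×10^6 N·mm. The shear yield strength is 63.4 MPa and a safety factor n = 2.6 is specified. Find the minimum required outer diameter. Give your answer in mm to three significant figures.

d_o = 127 mm

τ_allow = 63.4/2.6 = 24.38 MPa.
For a hollow shaft τ = 16T/[πd_o³(1−k⁴)] with k = 0.54, so 1−k⁴ = 0.9150.
d_o³ = 16T/[π τ_allow (1−k⁴)] = 16×8890000/(π×24.38×0.9150) = 2.029×10^6 mm³.
d_o = 126.6 mm.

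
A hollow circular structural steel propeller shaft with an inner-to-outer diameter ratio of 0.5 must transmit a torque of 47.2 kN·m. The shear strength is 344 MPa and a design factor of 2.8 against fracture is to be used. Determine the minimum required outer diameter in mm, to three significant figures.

τ_allow = 344/2.8 = 122.9 MPa.
For a hollow shaft τ = 16T/[πd_o³(1−k⁴)] with k = 0.5, so 1−k⁴ = 0.9375.
d_o³ = 16T/[π τ_allow (1−k⁴)] = 16×4.7200×10^7/(π×122.9×0.9375) = 2.087×10^6 mm³.
d_o = 127.8 mm.

d_o = 128 mm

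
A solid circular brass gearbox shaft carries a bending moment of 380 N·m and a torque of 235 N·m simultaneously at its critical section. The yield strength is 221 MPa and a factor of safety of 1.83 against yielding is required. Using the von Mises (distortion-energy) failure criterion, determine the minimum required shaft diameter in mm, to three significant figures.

σ_allow = σ_y/n = 221/1.83 = 120.8 MPa.
For a solid shaft σ_b = 32M/(πd³) and τ = 16T/(πd³), so the von Mises stress is σ' = (16/πd³)·√(4M²+3T²).
√(4M²+3T²) = √(4×(380000)² + 3×(235000)²) = 862100 N·mm.
d³ = 16×862100/(π×120.8) = 36360 mm³.
d = 33.13 mm.

d = 33.1 mm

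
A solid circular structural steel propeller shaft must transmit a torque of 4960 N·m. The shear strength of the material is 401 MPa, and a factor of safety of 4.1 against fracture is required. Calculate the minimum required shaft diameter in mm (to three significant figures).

d = 63.7 mm

Allowable shear stress τ_allow = 401/4.1 = 97.80 MPa.
For a solid shaft τ = 16T/(πd³), so d³ = 16T/(π τ_allow) = 16×4960000/(π×97.80) = 258300 mm³.
d = (258300)^(1/3) = 63.68 mm.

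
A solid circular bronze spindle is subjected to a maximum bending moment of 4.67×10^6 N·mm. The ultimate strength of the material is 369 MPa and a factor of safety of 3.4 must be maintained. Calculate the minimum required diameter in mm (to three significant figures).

σ_allow = 369/3.4 = 108.5 MPa.
For a solid circular section σ = 32M/(πd³), so d³ = 32M/(π σ_allow) = 32×4670000/(π×108.5) = 438300 mm³.
d = 75.96 mm.

d = 76.0 mm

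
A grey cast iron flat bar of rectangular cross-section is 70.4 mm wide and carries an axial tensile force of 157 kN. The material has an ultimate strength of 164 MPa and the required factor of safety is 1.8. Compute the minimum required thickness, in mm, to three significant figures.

σ_allow = 164/1.8 = 91.11 MPa.
Required area A = F/σ_allow = 157000/91.11 = 1723 mm².
t = A/w = 1723/70.4 = 24.48 mm.

t = 24.5 mm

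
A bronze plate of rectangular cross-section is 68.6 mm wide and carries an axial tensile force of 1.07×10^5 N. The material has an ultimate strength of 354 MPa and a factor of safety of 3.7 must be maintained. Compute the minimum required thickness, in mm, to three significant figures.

σ_allow = 354/3.7 = 95.68 MPa.
Required area A = F/σ_allow = 107000/95.68 = 1118 mm².
t = A/w = 1118/68.6 = 16.30 mm.

t = 16.3 mm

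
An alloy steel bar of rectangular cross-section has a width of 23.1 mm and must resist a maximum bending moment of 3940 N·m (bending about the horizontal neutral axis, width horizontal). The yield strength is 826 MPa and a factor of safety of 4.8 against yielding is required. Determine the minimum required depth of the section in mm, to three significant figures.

σ_allow = 826/4.8 = 172.1 MPa.
For a rectangular section σ = 6M/(bh²), so h² = 6M/(b σ_allow) = 6×3940000/(23.1×172.1) = 5947 mm².
h = 77.12 mm.

h = 77.1 mm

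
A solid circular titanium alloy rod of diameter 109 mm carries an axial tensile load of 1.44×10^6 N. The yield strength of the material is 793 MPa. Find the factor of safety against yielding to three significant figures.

n = 5.14

A = πd²/4 = 9331 mm².
σ = F/A = 1440000/9331 = 154.3 MPa.
n = 793/154.3 = 5.139.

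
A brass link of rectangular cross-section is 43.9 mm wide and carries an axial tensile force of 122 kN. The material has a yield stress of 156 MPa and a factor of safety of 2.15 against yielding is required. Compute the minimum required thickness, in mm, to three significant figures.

t = 38.3 mm

σ_allow = 156/2.15 = 72.56 MPa.
Required area A = F/σ_allow = 122000/72.56 = 1681 mm².
t = A/w = 1681/43.9 = 38.30 mm.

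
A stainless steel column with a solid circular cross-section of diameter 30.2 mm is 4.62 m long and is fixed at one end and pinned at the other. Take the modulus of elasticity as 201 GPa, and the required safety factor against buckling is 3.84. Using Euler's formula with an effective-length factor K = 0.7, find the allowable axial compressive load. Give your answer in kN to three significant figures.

I = πd⁴/64 = π×30.2⁴/64 = 40830 mm⁴.
Effective length L_e = KL = 0.7×4.62 m = 3234 mm.
Euler critical load P_cr = π²EI/L_e² = π²×201000×40830/3234² = 7745 N.
P_allow = P_cr/n = 7745/3.84 = 2017 N.

P_allow = 2.02 kN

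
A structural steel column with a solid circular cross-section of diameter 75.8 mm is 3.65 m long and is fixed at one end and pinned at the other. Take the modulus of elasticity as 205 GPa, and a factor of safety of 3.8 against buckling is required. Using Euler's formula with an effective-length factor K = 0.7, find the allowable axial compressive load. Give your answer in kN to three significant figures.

P_allow = 132 kN

I = πd⁴/64 = π×75.8⁴/64 = 1.620×10^6 mm⁴.
Effective length L_e = KL = 0.7×3.65 m = 2555 mm.
Euler critical load P_cr = π²EI/L_e² = π²×205000×1.620×10^6/2555² = 502200 N.
P_allow = P_cr/n = 502200/3.8 = 132200 N.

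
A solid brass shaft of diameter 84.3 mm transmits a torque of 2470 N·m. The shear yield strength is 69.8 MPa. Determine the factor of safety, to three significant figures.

n = 3.32

τ = 16T/(πd³) = 16×2470000/(π×84.3³) = 21.00 MPa.
n = τ_limit/τ = 69.8/21.00 = 3.324.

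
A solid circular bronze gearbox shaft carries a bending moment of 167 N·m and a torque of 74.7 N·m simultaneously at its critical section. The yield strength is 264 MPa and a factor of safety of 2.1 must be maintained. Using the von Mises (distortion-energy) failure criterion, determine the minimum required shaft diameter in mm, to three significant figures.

d = 24.4 mm

σ_allow = σ_y/n = 264/2.1 = 125.7 MPa.
For a solid shaft σ_b = 32M/(πd³) and τ = 16T/(πd³), so the von Mises stress is σ' = (16/πd³)·√(4M²+3T²).
√(4M²+3T²) = √(4×(167000)² + 3×(74700)²) = 358200 N·mm.
d³ = 16×358200/(π×125.7) = 14510 mm³.
d = 24.39 mm.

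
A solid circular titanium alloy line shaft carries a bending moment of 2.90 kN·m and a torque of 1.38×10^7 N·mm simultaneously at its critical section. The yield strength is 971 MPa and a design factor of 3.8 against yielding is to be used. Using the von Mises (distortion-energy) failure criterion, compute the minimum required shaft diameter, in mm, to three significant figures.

d = 78.8 mm

σ_allow = σ_y/n = 971/3.8 = 255.5 MPa.
For a solid shaft σ_b = 32M/(πd³) and τ = 16T/(πd³), so the von Mises stress is σ' = (16/πd³)·√(4M²+3T²).
√(4M²+3T²) = √(4×(2.900×10^6)² + 3×(1.380×10^7)²) = 2.460×10^7 N·mm.
d³ = 16×2.460×10^7/(π×255.5) = 490200 mm³.
d = 78.85 mm.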